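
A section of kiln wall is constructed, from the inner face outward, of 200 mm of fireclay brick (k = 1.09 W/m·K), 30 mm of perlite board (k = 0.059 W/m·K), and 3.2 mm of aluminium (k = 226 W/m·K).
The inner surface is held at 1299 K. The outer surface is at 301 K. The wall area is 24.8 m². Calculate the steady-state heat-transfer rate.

Model the wall as resistances in series:
R_fireclay brick = L/(kA) = 0.2/(1.09×24.8) = 0.007399 K/W
R_perlite board = L/(kA) = 0.03/(0.059×24.8) = 0.0205 K/W
R_aluminium = L/(kA) = 0.0032/(226×24.8) = 5.709×10^-7 K/W
R_total = 0.0279 K/W
Q = ΔT / R_total = 998 / 0.0279

Q ≈ 35800 W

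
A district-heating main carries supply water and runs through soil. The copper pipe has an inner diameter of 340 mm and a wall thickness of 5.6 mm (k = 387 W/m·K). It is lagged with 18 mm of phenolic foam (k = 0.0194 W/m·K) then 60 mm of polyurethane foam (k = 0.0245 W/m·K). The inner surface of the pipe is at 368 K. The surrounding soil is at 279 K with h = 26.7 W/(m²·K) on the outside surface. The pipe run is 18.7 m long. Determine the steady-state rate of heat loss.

Q ≈ 646 W

Cylindrical conduction, so R = ln(r₂/r₁)/(2πkL) per layer, in series:
R_copper pipe wall = ln(175.6/170)/(2π×387×18.7) = 7.128×10^-7 K/W
R_phenolic foam = ln(193.6/175.6)/(2π×0.0194×18.7) = 0.04281 K/W
R_polyurethane foam = ln(253.6/193.6)/(2π×0.0245×18.7) = 0.09378 K/W
R_outer film = 1/(h_o·2πr_oL) = 1/(26.7×2π×0.2536×18.7) = 0.001257 K/W
R_total = 0.1379 K/W
Q = ΔT/R_total = 89/0.1379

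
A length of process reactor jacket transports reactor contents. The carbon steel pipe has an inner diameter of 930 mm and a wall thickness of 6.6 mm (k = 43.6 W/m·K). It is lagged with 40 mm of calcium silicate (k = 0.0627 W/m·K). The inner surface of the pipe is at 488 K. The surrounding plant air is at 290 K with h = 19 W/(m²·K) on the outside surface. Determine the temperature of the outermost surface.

Treating each annulus and film as a series resistance:
R_carbon steel pipe wall = ln(471.6/465)/(2π×43.6×1) = 5.145×10^-5 K/W
R_calcium silicate = ln(511.6/471.6)/(2π×0.0627×1) = 0.2067 K/W
R_outer film = 1/(h_o·2πr_oL) = 1/(19×2π×0.5116×1) = 0.01637 K/W
R_total = 0.2231 K/W
Q = ΔT/R_total = 198/0.2231
Q = 888 W/m
T_interface = T_inner − Q·ΣR(inner→interface) = 488 − 888×0.2067

T ≈ 305 K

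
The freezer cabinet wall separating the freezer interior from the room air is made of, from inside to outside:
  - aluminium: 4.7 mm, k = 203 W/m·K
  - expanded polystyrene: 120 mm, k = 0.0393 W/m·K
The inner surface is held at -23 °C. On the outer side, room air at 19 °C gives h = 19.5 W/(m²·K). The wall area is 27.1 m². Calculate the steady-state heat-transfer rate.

Treating each layer as a thermal resistance in series:
R_aluminium = L/(kA) = 0.0047/(203×27.1) = 8.543×10^-7 K/W
R_expanded polystyrene = L/(kA) = 0.12/(0.0393×27.1) = 0.1127 K/W
R_outer film = 1/(h_o·A) = 1/(19.5×27.1) = 0.001892 K/W
R_total = 0.1146 K/W
Q = ΔT / R_total = 42 / 0.1146

Q ≈ 367 W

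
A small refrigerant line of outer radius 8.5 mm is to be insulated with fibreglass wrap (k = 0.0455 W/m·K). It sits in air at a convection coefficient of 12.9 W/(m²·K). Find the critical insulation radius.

r_cr ≈ 3.53 mm

For a cylinder r_cr = k/h = 0.0455/12.9
r_cr = 3.53 mm; since the bare radius (8.5 mm) is above r_cr, any added insulation will reduce heat loss.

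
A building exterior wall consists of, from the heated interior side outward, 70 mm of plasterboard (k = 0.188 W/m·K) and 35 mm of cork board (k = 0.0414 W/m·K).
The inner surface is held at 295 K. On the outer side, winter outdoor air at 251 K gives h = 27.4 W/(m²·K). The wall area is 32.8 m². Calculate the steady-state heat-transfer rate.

Q ≈ 1150 W

Thermal resistances in series:
R_plasterboard = L/(kA) = 0.07/(0.188×32.8) = 0.01135 K/W
R_cork board = L/(kA) = 0.035/(0.0414×32.8) = 0.02577 K/W
R_outer film = 1/(h_o·A) = 1/(27.4×32.8) = 0.001113 K/W
R_total = 0.03824 K/W
Q = ΔT / R_total = 44 / 0.03824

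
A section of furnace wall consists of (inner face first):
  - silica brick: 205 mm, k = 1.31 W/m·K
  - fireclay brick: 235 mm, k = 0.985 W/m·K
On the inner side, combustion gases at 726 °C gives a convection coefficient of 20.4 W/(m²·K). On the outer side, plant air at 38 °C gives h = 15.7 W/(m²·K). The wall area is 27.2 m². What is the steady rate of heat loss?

Q ≈ 36900 W

Model the wall as resistances in series:
R_inner film = 1/(h_i·A) = 1/(20.4×27.2) = 0.001802 K/W
R_silica brick = L/(kA) = 0.205/(1.31×27.2) = 0.005753 K/W
R_fireclay brick = L/(kA) = 0.235/(0.985×27.2) = 0.008771 K/W
R_outer film = 1/(h_o·A) = 1/(15.7×27.2) = 0.002342 K/W
R_total = 0.01867 K/W
Q = ΔT / R_total = 688 / 0.01867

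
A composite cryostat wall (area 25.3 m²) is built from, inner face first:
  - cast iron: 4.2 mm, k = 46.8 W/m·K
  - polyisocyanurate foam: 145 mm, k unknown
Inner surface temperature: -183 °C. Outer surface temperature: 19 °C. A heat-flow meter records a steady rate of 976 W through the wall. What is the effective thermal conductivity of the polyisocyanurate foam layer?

k ≈ 0.0277 W/(m·K)

Thermal resistances in series:
R_cast iron = L/(kA) = 0.0042/(46.8×25.3) = 3.547×10^-6 K/W
Sum of known resistances R_other = 3.547×10^-6 K/W
Total R = ΔT/Q = 202/976 = 0.207 K/W
R_polyisocyanurate foam = R_total − R_other = 0.207 K/W
k = L/(R·A) = 0.145/(0.207×25.3)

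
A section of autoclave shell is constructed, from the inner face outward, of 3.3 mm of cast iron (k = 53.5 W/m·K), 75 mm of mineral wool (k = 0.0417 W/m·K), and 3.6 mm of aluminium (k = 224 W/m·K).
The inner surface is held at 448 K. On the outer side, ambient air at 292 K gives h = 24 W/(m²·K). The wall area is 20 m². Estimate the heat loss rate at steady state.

Q ≈ 1700 W

Treating each layer as a thermal resistance in series:
R_cast iron = L/(kA) = 0.0033/(53.5×20) = 3.084×10^-6 K/W
R_mineral wool = L/(kA) = 0.075/(0.0417×20) = 0.08993 K/W
R_aluminium = L/(kA) = 0.0036/(224×20) = 8.036×10^-7 K/W
R_outer film = 1/(h_o·A) = 1/(24×20) = 0.002083 K/W
R_total = 0.09202 K/W
Q = ΔT / R_total = 156 / 0.09202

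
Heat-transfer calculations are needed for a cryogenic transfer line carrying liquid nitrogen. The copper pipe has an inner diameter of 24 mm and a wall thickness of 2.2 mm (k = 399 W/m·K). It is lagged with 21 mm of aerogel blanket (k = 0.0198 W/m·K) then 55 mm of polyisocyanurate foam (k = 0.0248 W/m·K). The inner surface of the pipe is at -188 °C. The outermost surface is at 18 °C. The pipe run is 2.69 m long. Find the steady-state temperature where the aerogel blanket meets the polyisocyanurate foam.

Treating each annulus and film as a series resistance:
R_copper pipe wall = ln(14.2/12)/(2π×399×2.69) = 2.496×10^-5 K/W
R_aerogel blanket = ln(35.2/14.2)/(2π×0.0198×2.69) = 2.713 K/W
R_polyisocyanurate foam = ln(90.2/35.2)/(2π×0.0248×2.69) = 2.245 K/W
R_total = 4.958 K/W
Q = ΔT/R_total = 206/4.958
Q = 41.6 W
T_interface = T_inner + Q·ΣR(inner→interface) = -188 + 41.6×2.713

T ≈ -75.3 °C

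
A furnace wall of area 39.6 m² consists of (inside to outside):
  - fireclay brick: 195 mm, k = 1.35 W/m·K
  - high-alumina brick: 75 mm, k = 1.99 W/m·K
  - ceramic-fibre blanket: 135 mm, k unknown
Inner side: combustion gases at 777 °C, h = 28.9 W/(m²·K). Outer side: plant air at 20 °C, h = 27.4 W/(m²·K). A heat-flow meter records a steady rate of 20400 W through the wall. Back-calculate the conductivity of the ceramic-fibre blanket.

k ≈ 0.111 W/(m·K)

Using the resistance-network approach (series):
R_inner film = 1/(h_i·A) = 1/(28.9×39.6) = 8.738×10^-4 K/W
R_fireclay brick = L/(kA) = 0.195/(1.35×39.6) = 0.003648 K/W
R_high-alumina brick = L/(kA) = 0.075/(1.99×39.6) = 9.517×10^-4 K/W
R_outer film = 1/(h_o·A) = 1/(27.4×39.6) = 9.216×10^-4 K/W
Sum of known resistances R_other = 0.006395 K/W
Total R = ΔT/Q = 757/20400 = 0.03711 K/W
R_ceramic-fibre blanket = R_total − R_other = 0.03071 K/W
k = L/(R·A) = 0.135/(0.03071×39.6)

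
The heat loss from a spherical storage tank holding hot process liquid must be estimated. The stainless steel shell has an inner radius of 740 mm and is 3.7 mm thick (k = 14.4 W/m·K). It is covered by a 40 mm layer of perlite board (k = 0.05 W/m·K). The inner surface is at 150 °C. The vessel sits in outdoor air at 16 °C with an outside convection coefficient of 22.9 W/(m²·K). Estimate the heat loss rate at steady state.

For a spherical shell R = (1/r₁ − 1/r₂)/(4πk); film R = 1/(h·4πr²). In series:
R_stainless steel shell = (1/0.74 − 1/0.7437)/(4π×14.4) = 3.715×10^-5 K/W
R_perlite board = (1/0.7437 − 1/0.7837)/(4π×0.05) = 0.1092 K/W
R_outer film = 1/(h·4πr_o²) = 1/(22.9×4π×0.7837²) = 0.005658 K/W
R_total = 0.1149 K/W
Q = ΔT/R_total = 134/0.1149

Q ≈ 1170 W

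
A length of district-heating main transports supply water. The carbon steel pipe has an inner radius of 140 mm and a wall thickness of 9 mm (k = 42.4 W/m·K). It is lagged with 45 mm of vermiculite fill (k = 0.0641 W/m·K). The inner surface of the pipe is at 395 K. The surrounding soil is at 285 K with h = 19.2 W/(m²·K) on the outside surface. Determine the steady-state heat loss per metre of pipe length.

Cylindrical conduction, so R = ln(r₂/r₁)/(2πkL) per layer, in series:
R_carbon steel pipe wall = ln(149/140)/(2π×42.4×1) = 2.339×10^-4 K/W
R_vermiculite fill = ln(194/149)/(2π×0.0641×1) = 0.6553 K/W
R_outer film = 1/(h_o·2πr_oL) = 1/(19.2×2π×0.194×1) = 0.04273 K/W
R_total = 0.6982 K/W
Q = ΔT/R_total = 110/0.6982

q′ ≈ 158 W/m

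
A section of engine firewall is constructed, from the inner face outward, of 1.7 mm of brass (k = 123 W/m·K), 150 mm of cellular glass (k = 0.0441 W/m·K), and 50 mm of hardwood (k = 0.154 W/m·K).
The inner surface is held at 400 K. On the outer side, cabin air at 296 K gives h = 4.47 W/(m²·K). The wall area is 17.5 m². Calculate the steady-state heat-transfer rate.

Q ≈ 461 W

Thermal resistances in series:
R_brass = L/(kA) = 0.0017/(123×17.5) = 7.898×10^-7 K/W
R_cellular glass = L/(kA) = 0.15/(0.0441×17.5) = 0.1944 K/W
R_hardwood = L/(kA) = 0.05/(0.154×17.5) = 0.01855 K/W
R_outer film = 1/(h_o·A) = 1/(4.47×17.5) = 0.01278 K/W
R_total = 0.2257 K/W
Q = ΔT / R_total = 104 / 0.2257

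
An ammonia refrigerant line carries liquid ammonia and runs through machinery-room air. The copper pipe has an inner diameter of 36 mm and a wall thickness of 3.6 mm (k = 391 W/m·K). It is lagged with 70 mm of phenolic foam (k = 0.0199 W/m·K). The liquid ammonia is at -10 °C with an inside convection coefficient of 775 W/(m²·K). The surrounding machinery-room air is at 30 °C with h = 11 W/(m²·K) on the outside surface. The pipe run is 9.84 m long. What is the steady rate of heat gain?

Per-layer cylindrical resistances, series-summed:
R_inner film = 1/(h_i·2πr₁L) = 1/(775×2π×0.018×9.84) = 0.001159 K/W
R_copper pipe wall = ln(21.6/18)/(2π×391×9.84) = 7.542×10^-6 K/W
R_phenolic foam = ln(91.6/21.6)/(2π×0.0199×9.84) = 1.174 K/W
R_outer film = 1/(h_o·2πr_oL) = 1/(11×2π×0.0916×9.84) = 0.01605 K/W
R_total = 1.191 K/W
Q = ΔT/R_total = 40/1.191

Q ≈ 33.6 W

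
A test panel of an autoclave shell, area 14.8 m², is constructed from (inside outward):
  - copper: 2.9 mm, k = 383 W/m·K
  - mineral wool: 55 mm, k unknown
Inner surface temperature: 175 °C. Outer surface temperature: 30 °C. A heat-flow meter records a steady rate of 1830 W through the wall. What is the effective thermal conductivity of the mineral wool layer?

Using the resistance-network approach (series):
R_copper = L/(kA) = 0.0029/(383×14.8) = 5.116×10^-7 K/W
Sum of known resistances R_other = 5.116×10^-7 K/W
Total R = ΔT/Q = 145/1830 = 0.07923 K/W
R_mineral wool = R_total − R_other = 0.07923 K/W
k = L/(R·A) = 0.055/(0.07923×14.8)

k ≈ 0.0469 W/(m·K)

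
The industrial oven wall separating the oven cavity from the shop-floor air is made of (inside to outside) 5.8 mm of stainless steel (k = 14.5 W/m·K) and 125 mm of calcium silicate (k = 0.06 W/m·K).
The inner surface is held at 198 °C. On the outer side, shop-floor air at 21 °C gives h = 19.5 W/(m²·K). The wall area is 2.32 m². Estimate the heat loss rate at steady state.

Treating each layer as a thermal resistance in series:
R_stainless steel = L/(kA) = 0.0058/(14.5×2.32) = 1.724×10^-4 K/W
R_calcium silicate = L/(kA) = 0.125/(0.06×2.32) = 0.898 K/W
R_outer film = 1/(h_o·A) = 1/(19.5×2.32) = 0.0221 K/W
R_total = 0.9203 K/W
Q = ΔT / R_total = 177 / 0.9203

Q ≈ 192 W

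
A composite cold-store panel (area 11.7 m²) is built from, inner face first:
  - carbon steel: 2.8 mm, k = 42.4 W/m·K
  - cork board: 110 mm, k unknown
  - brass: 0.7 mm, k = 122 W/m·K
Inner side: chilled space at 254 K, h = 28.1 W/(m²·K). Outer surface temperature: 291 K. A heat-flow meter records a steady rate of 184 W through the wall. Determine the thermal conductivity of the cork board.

Using the resistance-network approach (series):
R_inner film = 1/(h_i·A) = 1/(28.1×11.7) = 0.003042 K/W
R_carbon steel = L/(kA) = 0.0028/(42.4×11.7) = 5.644×10^-6 K/W
R_brass = L/(kA) = 0.0007/(122×11.7) = 4.904×10^-7 K/W
Sum of known resistances R_other = 0.003048 K/W
Total R = ΔT/Q = 37/184 = 0.2011 K/W
R_cork board = R_total − R_other = 0.198 K/W
k = L/(R·A) = 0.11/(0.198×11.7)

k ≈ 0.0475 W/(m·K)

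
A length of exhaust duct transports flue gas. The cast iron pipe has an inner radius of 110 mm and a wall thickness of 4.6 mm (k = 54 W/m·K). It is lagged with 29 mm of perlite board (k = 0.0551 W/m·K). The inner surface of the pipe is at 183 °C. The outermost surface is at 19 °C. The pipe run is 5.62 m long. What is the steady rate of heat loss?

Treating each annulus and film as a series resistance:
R_cast iron pipe wall = ln(114.6/110)/(2π×54×5.62) = 2.148×10^-5 K/W
R_perlite board = ln(143.6/114.6)/(2π×0.0551×5.62) = 0.1159 K/W
R_total = 0.116 K/W
Q = ΔT/R_total = 164/0.116

Q ≈ 1410 W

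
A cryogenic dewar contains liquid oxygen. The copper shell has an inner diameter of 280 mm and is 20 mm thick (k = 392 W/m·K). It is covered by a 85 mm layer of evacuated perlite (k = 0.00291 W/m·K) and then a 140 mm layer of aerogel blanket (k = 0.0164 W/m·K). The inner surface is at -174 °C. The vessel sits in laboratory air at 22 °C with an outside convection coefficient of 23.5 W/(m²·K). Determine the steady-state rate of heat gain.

Q ≈ 2.95 W

Radial (spherical) resistances in series:
R_copper shell = (1/0.14 − 1/0.16)/(4π×392) = 1.813×10^-4 K/W
R_evacuated perlite = (1/0.16 − 1/0.245)/(4π×0.00291) = 59.3 K/W
R_aerogel blanket = (1/0.245 − 1/0.385)/(4π×0.0164) = 7.202 K/W
R_outer film = 1/(h·4πr_o²) = 1/(23.5×4π×0.385²) = 0.02285 K/W
R_total = 66.52 K/W
Q = ΔT/R_total = 196/66.52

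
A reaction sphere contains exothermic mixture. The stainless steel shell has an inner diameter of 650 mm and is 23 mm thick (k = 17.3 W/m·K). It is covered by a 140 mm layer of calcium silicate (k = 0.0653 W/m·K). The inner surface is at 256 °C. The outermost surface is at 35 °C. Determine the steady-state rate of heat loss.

For a spherical shell R = (1/r₁ − 1/r₂)/(4πk); film R = 1/(h·4πr²). In series:
R_stainless steel shell = (1/0.325 − 1/0.348)/(4π×17.3) = 9.354×10^-4 K/W
R_calcium silicate = (1/0.348 − 1/0.488)/(4π×0.0653) = 1.005 K/W
R_total = 1.006 K/W
Q = ΔT/R_total = 221/1.006

Q ≈ 220 W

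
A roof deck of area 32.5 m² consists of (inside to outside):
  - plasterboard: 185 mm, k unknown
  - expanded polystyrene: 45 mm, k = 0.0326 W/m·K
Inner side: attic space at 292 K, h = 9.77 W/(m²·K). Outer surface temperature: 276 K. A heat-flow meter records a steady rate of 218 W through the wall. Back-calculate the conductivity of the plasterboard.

Thermal resistances in series:
R_inner film = 1/(h_i·A) = 1/(9.77×32.5) = 0.003149 K/W
R_expanded polystyrene = L/(kA) = 0.045/(0.0326×32.5) = 0.04247 K/W
Sum of known resistances R_other = 0.04562 K/W
Total R = ΔT/Q = 16/218 = 0.07339 K/W
R_plasterboard = R_total − R_other = 0.02777 K/W
k = L/(R·A) = 0.185/(0.02777×32.5)

k ≈ 0.205 W/(m·K)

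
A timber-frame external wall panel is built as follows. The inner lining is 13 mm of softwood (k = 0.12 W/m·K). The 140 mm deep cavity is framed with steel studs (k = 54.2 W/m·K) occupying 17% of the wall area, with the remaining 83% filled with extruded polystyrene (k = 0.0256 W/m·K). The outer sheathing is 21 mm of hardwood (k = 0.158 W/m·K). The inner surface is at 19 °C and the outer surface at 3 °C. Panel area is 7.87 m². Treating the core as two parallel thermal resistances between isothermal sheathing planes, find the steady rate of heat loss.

Sheathing layers in series; stud and cavity paths in parallel between them.
R_inner = 0.013/(0.12×7.87) = 0.01377 K/W
R_stud  = 0.14/(54.2×0.17×7.87) = 0.001931 K/W
R_cav   = 0.14/(0.0256×0.83×7.87) = 0.8372 K/W
1/R_core = 1/R_stud + 1/R_cav → R_core = 0.001926 K/W
R_outer = 0.021/(0.158×7.87) = 0.01689 K/W
R_total = 0.03258 K/W
Q = ΔT/R_total = 16/0.03258

Q ≈ 491 W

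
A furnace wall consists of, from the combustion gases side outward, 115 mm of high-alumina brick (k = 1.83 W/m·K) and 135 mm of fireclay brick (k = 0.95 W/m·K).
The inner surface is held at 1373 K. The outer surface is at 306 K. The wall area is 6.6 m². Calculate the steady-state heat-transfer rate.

Model the wall as resistances in series:
R_high-alumina brick = L/(kA) = 0.115/(1.83×6.6) = 0.009521 K/W
R_fireclay brick = L/(kA) = 0.135/(0.95×6.6) = 0.02153 K/W
R_total = 0.03105 K/W
Q = ΔT / R_total = 1067 / 0.03105

Q ≈ 34400 W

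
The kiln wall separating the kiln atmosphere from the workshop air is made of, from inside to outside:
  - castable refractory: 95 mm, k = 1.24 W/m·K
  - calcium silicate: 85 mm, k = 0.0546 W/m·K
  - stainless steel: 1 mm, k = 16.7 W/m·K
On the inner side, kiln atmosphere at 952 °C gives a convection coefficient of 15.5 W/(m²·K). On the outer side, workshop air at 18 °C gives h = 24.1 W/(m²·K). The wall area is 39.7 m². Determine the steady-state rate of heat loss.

Q ≈ 21300 W

Using the resistance-network approach (series):
R_inner film = 1/(h_i·A) = 1/(15.5×39.7) = 0.001625 K/W
R_castable refractory = L/(kA) = 0.095/(1.24×39.7) = 0.00193 K/W
R_calcium silicate = L/(kA) = 0.085/(0.0546×39.7) = 0.03921 K/W
R_stainless steel = L/(kA) = 0.001/(16.7×39.7) = 1.508×10^-6 K/W
R_outer film = 1/(h_o·A) = 1/(24.1×39.7) = 0.001045 K/W
R_total = 0.04382 K/W
Q = ΔT / R_total = 934 / 0.04382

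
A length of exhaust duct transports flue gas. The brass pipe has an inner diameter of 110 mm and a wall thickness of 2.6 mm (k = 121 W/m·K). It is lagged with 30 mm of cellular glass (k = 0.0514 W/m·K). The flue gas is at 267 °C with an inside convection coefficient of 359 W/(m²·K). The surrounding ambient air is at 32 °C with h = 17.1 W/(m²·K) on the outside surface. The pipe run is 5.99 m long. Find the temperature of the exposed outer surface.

T ≈ 49.7 °C

Per-layer cylindrical resistances, series-summed:
R_inner film = 1/(h_i·2πr₁L) = 1/(359×2π×0.055×5.99) = 0.001346 K/W
R_brass pipe wall = ln(57.6/55)/(2π×121×5.99) = 1.014×10^-5 K/W
R_cellular glass = ln(87.6/57.6)/(2π×0.0514×5.99) = 0.2167 K/W
R_outer film = 1/(h_o·2πr_oL) = 1/(17.1×2π×0.0876×5.99) = 0.01774 K/W
R_total = 0.2358 K/W
Q = ΔT/R_total = 235/0.2358
Q = 997 W
T_interface = T_inner − Q·ΣR(inner→interface) = 267 − 997×0.2181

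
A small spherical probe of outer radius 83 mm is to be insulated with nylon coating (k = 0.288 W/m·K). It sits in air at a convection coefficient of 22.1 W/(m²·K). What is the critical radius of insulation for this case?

r_cr ≈ 26.1 mm

For a sphere r_cr = 2k/h = 2×0.288/22.1
r_cr = 26.1 mm; since the bare radius (83 mm) is above r_cr, any added insulation will reduce heat loss.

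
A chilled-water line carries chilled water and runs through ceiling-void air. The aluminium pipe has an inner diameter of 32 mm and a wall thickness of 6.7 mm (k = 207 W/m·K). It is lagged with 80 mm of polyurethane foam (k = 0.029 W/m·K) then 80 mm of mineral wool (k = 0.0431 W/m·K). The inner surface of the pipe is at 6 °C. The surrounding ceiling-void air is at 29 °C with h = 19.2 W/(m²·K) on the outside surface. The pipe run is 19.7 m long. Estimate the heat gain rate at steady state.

For a radial system each layer contributes R = ln(r_out/r_in)/(2πkL); films add R = 1/(hA).
R_aluminium pipe wall = ln(22.7/16)/(2π×207×19.7) = 1.365×10^-5 K/W
R_polyurethane foam = ln(102.7/22.7)/(2π×0.029×19.7) = 0.4205 K/W
R_mineral wool = ln(182.7/102.7)/(2π×0.0431×19.7) = 0.108 K/W
R_outer film = 1/(h_o·2πr_oL) = 1/(19.2×2π×0.1827×19.7) = 0.002303 K/W
R_total = 0.5308 K/W
Q = ΔT/R_total = 23/0.5308

Q ≈ 43.3 W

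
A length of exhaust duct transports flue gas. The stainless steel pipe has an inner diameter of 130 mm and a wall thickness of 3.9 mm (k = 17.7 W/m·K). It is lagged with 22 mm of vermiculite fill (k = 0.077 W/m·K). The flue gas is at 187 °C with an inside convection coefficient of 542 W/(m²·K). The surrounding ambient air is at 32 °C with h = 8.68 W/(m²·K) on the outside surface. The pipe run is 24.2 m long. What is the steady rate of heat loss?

Per-layer cylindrical resistances, series-summed:
R_inner film = 1/(h_i·2πr₁L) = 1/(542×2π×0.065×24.2) = 1.867×10^-4 K/W
R_stainless steel pipe wall = ln(68.9/65)/(2π×17.7×24.2) = 2.165×10^-5 K/W
R_vermiculite fill = ln(90.9/68.9)/(2π×0.077×24.2) = 0.02367 K/W
R_outer film = 1/(h_o·2πr_oL) = 1/(8.68×2π×0.0909×24.2) = 0.008335 K/W
R_total = 0.03221 K/W
Q = ΔT/R_total = 155/0.03221

Q ≈ 4810 W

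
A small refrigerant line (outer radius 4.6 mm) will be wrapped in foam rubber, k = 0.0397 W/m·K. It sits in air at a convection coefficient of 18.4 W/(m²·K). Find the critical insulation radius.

r_cr ≈ 2.16 mm

For a cylinder r_cr = k/h = 0.0397/18.4
r_cr = 2.16 mm; since the bare radius (4.6 mm) is above r_cr, any added insulation will reduce heat loss.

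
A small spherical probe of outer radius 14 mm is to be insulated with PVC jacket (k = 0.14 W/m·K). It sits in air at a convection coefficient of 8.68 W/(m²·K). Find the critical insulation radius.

For a sphere r_cr = 2k/h = 2×0.14/8.68
r_cr = 32.3 mm; since the bare radius (14 mm) is below r_cr, adding a thin layer of insulation will *increase* heat loss.

r_cr ≈ 32.3 mm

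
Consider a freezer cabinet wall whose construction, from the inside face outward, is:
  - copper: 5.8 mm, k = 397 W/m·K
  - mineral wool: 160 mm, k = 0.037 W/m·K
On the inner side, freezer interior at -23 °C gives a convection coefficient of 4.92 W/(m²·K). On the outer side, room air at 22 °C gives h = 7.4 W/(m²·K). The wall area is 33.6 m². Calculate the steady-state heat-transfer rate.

Q ≈ 324 W

Model the wall as resistances in series:
R_inner film = 1/(h_i·A) = 1/(4.92×33.6) = 0.006049 K/W
R_copper = L/(kA) = 0.0058/(397×33.6) = 4.348×10^-7 K/W
R_mineral wool = L/(kA) = 0.16/(0.037×33.6) = 0.1287 K/W
R_outer film = 1/(h_o·A) = 1/(7.4×33.6) = 0.004022 K/W
R_total = 0.1388 K/W
Q = ΔT / R_total = 45 / 0.1388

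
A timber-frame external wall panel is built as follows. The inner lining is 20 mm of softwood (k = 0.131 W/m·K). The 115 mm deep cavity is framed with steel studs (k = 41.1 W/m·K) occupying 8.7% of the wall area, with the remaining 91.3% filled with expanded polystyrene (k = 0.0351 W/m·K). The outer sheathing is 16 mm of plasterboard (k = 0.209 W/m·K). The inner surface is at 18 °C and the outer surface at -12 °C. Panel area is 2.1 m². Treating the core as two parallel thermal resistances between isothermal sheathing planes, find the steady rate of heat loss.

Q ≈ 241 W

Sheathing layers in series; stud and cavity paths in parallel between them.
R_inner = 0.02/(0.131×2.1) = 0.0727 K/W
R_stud  = 0.115/(41.1×0.087×2.1) = 0.01532 K/W
R_cav   = 0.115/(0.0351×0.913×2.1) = 1.709 K/W
1/R_core = 1/R_stud + 1/R_cav → R_core = 0.01518 K/W
R_outer = 0.016/(0.209×2.1) = 0.03645 K/W
R_total = 0.1243 K/W
Q = ΔT/R_total = 30/0.1243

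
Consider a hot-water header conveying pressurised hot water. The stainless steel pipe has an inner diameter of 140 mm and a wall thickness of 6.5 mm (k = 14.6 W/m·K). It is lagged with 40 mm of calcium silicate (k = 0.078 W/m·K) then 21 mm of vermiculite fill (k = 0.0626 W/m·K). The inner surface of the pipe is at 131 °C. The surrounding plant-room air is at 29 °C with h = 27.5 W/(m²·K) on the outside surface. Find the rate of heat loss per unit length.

q′ ≈ 77.1 W/m

Cylindrical conduction, so R = ln(r₂/r₁)/(2πkL) per layer, in series:
R_stainless steel pipe wall = ln(76.5/70)/(2π×14.6×1) = 9.68×10^-4 K/W
R_calcium silicate = ln(116.5/76.5)/(2π×0.078×1) = 0.8582 K/W
R_vermiculite fill = ln(137.5/116.5)/(2π×0.0626×1) = 0.4214 K/W
R_outer film = 1/(h_o·2πr_oL) = 1/(27.5×2π×0.1375×1) = 0.04209 K/W
R_total = 1.323 K/W
Q = ΔT/R_total = 102/1.323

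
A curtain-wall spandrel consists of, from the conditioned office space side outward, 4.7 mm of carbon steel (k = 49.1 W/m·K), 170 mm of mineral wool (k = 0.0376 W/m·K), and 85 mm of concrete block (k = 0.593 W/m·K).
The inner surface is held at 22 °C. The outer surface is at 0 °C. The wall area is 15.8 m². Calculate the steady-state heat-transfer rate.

Q ≈ 74.5 W

Series thermal resistances:
R_carbon steel = L/(kA) = 0.0047/(49.1×15.8) = 6.058×10^-6 K/W
R_mineral wool = L/(kA) = 0.17/(0.0376×15.8) = 0.2862 K/W
R_concrete block = L/(kA) = 0.085/(0.593×15.8) = 0.009072 K/W
R_total = 0.2952 K/W
Q = ΔT / R_total = 22 / 0.2952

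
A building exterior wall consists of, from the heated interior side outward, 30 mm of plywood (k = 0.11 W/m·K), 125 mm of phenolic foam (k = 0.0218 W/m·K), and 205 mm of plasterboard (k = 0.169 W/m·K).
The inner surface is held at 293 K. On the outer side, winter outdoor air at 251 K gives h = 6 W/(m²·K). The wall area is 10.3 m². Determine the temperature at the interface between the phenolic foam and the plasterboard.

T ≈ 259 K

Series thermal resistances:
R_plywood = L/(kA) = 0.03/(0.11×10.3) = 0.02648 K/W
R_phenolic foam = L/(kA) = 0.125/(0.0218×10.3) = 0.5567 K/W
R_plasterboard = L/(kA) = 0.205/(0.169×10.3) = 0.1178 K/W
R_outer film = 1/(h_o·A) = 1/(6×10.3) = 0.01618 K/W
R_total = 0.7171 K/W;  Q = ΔT/R_total = 42/0.7171 = 58.57 W
T_interface = T_inner − Q·ΣR(inner→interface) = 293 − 58.6×0.5832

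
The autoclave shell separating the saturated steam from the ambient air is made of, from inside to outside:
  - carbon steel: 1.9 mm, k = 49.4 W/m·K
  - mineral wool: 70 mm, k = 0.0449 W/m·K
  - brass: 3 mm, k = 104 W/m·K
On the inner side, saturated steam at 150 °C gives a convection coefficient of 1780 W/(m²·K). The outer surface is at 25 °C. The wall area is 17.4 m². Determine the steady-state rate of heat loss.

Q ≈ 1390 W

Thermal resistances in series:
R_inner film = 1/(h_i·A) = 1/(1780×17.4) = 3.229×10^-5 K/W
R_carbon steel = L/(kA) = 0.0019/(49.4×17.4) = 2.21×10^-6 K/W
R_mineral wool = L/(kA) = 0.07/(0.0449×17.4) = 0.0896 K/W
R_brass = L/(kA) = 0.003/(104×17.4) = 1.658×10^-6 K/W
R_total = 0.08964 K/W
Q = ΔT / R_total = 125 / 0.08964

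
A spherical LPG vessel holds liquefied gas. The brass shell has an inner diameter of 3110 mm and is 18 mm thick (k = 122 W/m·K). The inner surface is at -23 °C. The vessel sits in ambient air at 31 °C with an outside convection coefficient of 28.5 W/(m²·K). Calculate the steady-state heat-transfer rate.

Q ≈ 47600 W

Radial (spherical) resistances in series:
R_brass shell = (1/1.555 − 1/1.573)/(4π×122) = 4.8×10^-6 K/W
R_outer film = 1/(h·4πr_o²) = 1/(28.5×4π×1.573²) = 0.001128 K/W
R_total = 0.001133 K/W
Q = ΔT/R_total = 54/0.001133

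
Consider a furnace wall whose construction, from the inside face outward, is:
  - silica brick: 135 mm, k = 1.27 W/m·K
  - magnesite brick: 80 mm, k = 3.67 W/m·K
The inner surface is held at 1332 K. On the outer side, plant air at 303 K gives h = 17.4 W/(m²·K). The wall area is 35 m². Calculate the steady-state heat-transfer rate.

Q ≈ 194000 W

Using the resistance-network approach (series):
R_silica brick = L/(kA) = 0.135/(1.27×35) = 0.003037 K/W
R_magnesite brick = L/(kA) = 0.08/(3.67×35) = 6.228×10^-4 K/W
R_outer film = 1/(h_o·A) = 1/(17.4×35) = 0.001642 K/W
R_total = 0.005302 K/W
Q = ΔT / R_total = 1029 / 0.005302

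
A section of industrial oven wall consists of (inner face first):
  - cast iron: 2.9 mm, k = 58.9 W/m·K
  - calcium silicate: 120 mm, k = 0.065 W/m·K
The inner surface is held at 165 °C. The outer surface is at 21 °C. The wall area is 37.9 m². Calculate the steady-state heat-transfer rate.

Series thermal resistances:
R_cast iron = L/(kA) = 0.0029/(58.9×37.9) = 1.299×10^-6 K/W
R_calcium silicate = L/(kA) = 0.12/(0.065×37.9) = 0.04871 K/W
R_total = 0.04871 K/W
Q = ΔT / R_total = 144 / 0.04871

Q ≈ 2960 W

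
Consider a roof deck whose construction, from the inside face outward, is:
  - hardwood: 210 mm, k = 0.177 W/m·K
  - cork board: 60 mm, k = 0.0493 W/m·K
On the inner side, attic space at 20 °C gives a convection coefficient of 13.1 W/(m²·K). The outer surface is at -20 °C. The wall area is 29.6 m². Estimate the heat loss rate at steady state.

Series thermal resistances:
R_inner film = 1/(h_i·A) = 1/(13.1×29.6) = 0.002579 K/W
R_hardwood = L/(kA) = 0.21/(0.177×29.6) = 0.04008 K/W
R_cork board = L/(kA) = 0.06/(0.0493×29.6) = 0.04112 K/W
R_total = 0.08378 K/W
Q = ΔT / R_total = 40 / 0.08378

Q ≈ 477 W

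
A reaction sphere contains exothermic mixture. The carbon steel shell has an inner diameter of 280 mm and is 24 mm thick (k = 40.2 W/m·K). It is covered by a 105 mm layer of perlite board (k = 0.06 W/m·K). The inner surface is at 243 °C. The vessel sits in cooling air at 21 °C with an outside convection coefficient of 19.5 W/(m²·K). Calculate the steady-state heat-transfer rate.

Q ≈ 69 W

For a spherical shell R = (1/r₁ − 1/r₂)/(4πk); film R = 1/(h·4πr²). In series:
R_carbon steel shell = (1/0.14 − 1/0.164)/(4π×40.2) = 0.002069 K/W
R_perlite board = (1/0.164 − 1/0.269)/(4π×0.06) = 3.157 K/W
R_outer film = 1/(h·4πr_o²) = 1/(19.5×4π×0.269²) = 0.0564 K/W
R_total = 3.215 K/W
Q = ΔT/R_total = 222/3.215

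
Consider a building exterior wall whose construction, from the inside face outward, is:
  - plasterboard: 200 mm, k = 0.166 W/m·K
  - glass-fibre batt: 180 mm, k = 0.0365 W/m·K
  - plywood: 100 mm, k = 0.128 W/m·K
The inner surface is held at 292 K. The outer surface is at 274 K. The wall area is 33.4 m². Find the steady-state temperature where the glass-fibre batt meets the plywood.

T ≈ 276 K

Series thermal resistances:
R_plasterboard = L/(kA) = 0.2/(0.166×33.4) = 0.03607 K/W
R_glass-fibre batt = L/(kA) = 0.18/(0.0365×33.4) = 0.1476 K/W
R_plywood = L/(kA) = 0.1/(0.128×33.4) = 0.02339 K/W
R_total = 0.2071 K/W;  Q = ΔT/R_total = 18/0.2071 = 86.91 W
T_interface = T_inner − Q·ΣR(inner→interface) = 292 − 86.9×0.1837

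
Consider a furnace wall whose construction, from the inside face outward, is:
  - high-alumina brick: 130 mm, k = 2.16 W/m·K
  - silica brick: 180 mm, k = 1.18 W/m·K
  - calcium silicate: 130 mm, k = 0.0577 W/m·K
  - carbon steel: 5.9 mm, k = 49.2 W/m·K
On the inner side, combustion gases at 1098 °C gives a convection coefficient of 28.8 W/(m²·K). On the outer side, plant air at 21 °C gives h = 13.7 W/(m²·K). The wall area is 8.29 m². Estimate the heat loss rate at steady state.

Q ≈ 3470 W

Thermal resistances in series:
R_inner film = 1/(h_i·A) = 1/(28.8×8.29) = 0.004188 K/W
R_high-alumina brick = L/(kA) = 0.13/(2.16×8.29) = 0.00726 K/W
R_silica brick = L/(kA) = 0.18/(1.18×8.29) = 0.0184 K/W
R_calcium silicate = L/(kA) = 0.13/(0.0577×8.29) = 0.2718 K/W
R_carbon steel = L/(kA) = 0.0059/(49.2×8.29) = 1.447×10^-5 K/W
R_outer film = 1/(h_o·A) = 1/(13.7×8.29) = 0.008805 K/W
R_total = 0.3104 K/W
Q = ΔT / R_total = 1077 / 0.3104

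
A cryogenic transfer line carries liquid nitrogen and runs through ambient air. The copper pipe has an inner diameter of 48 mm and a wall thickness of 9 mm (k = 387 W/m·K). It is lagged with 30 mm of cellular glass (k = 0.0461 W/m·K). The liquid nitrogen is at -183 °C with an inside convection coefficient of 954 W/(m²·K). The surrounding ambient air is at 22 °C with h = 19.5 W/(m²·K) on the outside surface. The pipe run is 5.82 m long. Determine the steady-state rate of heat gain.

Cylindrical conduction, so R = ln(r₂/r₁)/(2πkL) per layer, in series:
R_inner film = 1/(h_i·2πr₁L) = 1/(954×2π×0.024×5.82) = 0.001194 K/W
R_copper pipe wall = ln(33/24)/(2π×387×5.82) = 2.25×10^-5 K/W
R_cellular glass = ln(63/33)/(2π×0.0461×5.82) = 0.3836 K/W
R_outer film = 1/(h_o·2πr_oL) = 1/(19.5×2π×0.063×5.82) = 0.02226 K/W
R_total = 0.4071 K/W
Q = ΔT/R_total = 205/0.4071

Q ≈ 504 W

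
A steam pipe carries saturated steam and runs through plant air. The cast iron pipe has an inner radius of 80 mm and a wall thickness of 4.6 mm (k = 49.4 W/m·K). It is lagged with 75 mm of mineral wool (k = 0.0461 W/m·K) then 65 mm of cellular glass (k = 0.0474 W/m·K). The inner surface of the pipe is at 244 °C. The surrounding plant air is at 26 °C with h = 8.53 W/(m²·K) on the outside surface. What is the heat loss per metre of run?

q′ ≈ 63.7 W/m

For a radial system each layer contributes R = ln(r_out/r_in)/(2πkL); films add R = 1/(hA).
R_cast iron pipe wall = ln(84.6/80)/(2π×49.4×1) = 1.801×10^-4 K/W
R_mineral wool = ln(159.6/84.6)/(2π×0.0461×1) = 2.191 K/W
R_cellular glass = ln(224.6/159.6)/(2π×0.0474×1) = 1.147 K/W
R_outer film = 1/(h_o·2πr_oL) = 1/(8.53×2π×0.2246×1) = 0.08307 K/W
R_total = 3.422 K/W
Q = ΔT/R_total = 218/3.422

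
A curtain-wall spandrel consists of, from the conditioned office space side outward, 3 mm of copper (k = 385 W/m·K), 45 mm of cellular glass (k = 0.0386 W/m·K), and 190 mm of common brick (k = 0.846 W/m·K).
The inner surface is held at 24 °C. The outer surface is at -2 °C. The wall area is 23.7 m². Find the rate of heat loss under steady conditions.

Thermal resistances in series:
R_copper = L/(kA) = 0.003/(385×23.7) = 3.288×10^-7 K/W
R_cellular glass = L/(kA) = 0.045/(0.0386×23.7) = 0.04919 K/W
R_common brick = L/(kA) = 0.19/(0.846×23.7) = 0.009476 K/W
R_total = 0.05867 K/W
Q = ΔT / R_total = 26 / 0.05867

Q ≈ 443 W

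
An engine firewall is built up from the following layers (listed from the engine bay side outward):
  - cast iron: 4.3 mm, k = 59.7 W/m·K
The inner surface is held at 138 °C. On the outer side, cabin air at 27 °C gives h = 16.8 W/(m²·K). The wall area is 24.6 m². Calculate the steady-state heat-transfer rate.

Treating each layer as a thermal resistance in series:
R_cast iron = L/(kA) = 0.0043/(59.7×24.6) = 2.928×10^-6 K/W
R_outer film = 1/(h_o·A) = 1/(16.8×24.6) = 0.00242 K/W
R_total = 0.002423 K/W
Q = ΔT / R_total = 111 / 0.002423

Q ≈ 45800 W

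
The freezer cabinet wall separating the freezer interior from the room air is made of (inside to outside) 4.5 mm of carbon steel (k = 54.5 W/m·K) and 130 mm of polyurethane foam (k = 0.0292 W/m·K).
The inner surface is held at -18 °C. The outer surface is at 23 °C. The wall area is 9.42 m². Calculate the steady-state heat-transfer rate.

Q ≈ 86.7 W

Treating each layer as a thermal resistance in series:
R_carbon steel = L/(kA) = 0.0045/(54.5×9.42) = 8.765×10^-6 K/W
R_polyurethane foam = L/(kA) = 0.13/(0.0292×9.42) = 0.4726 K/W
R_total = 0.4726 K/W
Q = ΔT / R_total = 41 / 0.4726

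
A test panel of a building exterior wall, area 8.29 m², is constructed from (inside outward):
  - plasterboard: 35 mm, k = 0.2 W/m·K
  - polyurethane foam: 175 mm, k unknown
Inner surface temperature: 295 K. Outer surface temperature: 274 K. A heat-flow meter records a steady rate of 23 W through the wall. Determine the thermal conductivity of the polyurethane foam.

k ≈ 0.0237 W/(m·K)

Treating each layer as a thermal resistance in series:
R_plasterboard = L/(kA) = 0.035/(0.2×8.29) = 0.02111 K/W
Sum of known resistances R_other = 0.02111 K/W
Total R = ΔT/Q = 21/23 = 0.913 K/W
R_polyurethane foam = R_total − R_other = 0.8919 K/W
k = L/(R·A) = 0.175/(0.8919×8.29)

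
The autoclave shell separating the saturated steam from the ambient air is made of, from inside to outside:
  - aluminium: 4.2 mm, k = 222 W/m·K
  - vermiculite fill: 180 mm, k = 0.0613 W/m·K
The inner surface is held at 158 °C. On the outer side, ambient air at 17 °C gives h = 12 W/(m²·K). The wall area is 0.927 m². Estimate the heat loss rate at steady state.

Q ≈ 43.3 W

Series thermal resistances:
R_aluminium = L/(kA) = 0.0042/(222×0.927) = 2.041×10^-5 K/W
R_vermiculite fill = L/(kA) = 0.18/(0.0613×0.927) = 3.168 K/W
R_outer film = 1/(h_o·A) = 1/(12×0.927) = 0.0899 K/W
R_total = 3.258 K/W
Q = ΔT / R_total = 141 / 3.258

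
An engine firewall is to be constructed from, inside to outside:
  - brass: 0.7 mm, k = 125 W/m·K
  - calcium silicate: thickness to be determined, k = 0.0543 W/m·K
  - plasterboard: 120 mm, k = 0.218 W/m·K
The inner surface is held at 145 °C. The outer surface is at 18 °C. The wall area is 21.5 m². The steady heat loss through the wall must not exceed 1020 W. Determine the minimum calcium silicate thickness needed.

L ≈ 115 mm

Treating each layer as a thermal resistance in series:
R_brass = L/(kA) = 0.0007/(125×21.5) = 2.605×10^-7 K/W
R_plasterboard = L/(kA) = 0.12/(0.218×21.5) = 0.0256 K/W
Sum of the known resistances R_other = 0.0256 K/W
Required total resistance R_tot = ΔT/Q_allow = 127/1020 = 0.1245 K/W
R_calcium silicate = R_tot − R_other = 0.09891 K/W
L = R·k·A = 0.09891×0.0543×21.5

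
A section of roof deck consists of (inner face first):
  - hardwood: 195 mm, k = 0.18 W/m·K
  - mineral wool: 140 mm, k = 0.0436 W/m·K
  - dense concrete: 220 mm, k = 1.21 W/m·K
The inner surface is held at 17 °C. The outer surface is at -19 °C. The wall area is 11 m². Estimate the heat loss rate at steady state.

Q ≈ 88.5 W

Series thermal resistances:
R_hardwood = L/(kA) = 0.195/(0.18×11) = 0.09848 K/W
R_mineral wool = L/(kA) = 0.14/(0.0436×11) = 0.2919 K/W
R_dense concrete = L/(kA) = 0.22/(1.21×11) = 0.01653 K/W
R_total = 0.4069 K/W
Q = ΔT / R_total = 36 / 0.4069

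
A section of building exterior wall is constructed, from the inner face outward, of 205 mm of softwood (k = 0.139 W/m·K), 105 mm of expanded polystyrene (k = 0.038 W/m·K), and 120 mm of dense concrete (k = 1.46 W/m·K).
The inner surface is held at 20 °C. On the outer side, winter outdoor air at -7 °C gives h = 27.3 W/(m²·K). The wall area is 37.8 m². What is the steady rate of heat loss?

Q ≈ 234 W

Using the resistance-network approach (series):
R_softwood = L/(kA) = 0.205/(0.139×37.8) = 0.03902 K/W
R_expanded polystyrene = L/(kA) = 0.105/(0.038×37.8) = 0.0731 K/W
R_dense concrete = L/(kA) = 0.12/(1.46×37.8) = 0.002174 K/W
R_outer film = 1/(h_o·A) = 1/(27.3×37.8) = 9.69×10^-4 K/W
R_total = 0.1153 K/W
Q = ΔT / R_total = 27 / 0.1153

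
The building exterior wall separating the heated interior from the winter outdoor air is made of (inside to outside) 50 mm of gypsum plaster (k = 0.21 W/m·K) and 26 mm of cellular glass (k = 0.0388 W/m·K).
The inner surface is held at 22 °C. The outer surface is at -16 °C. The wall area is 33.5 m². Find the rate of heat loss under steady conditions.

Q ≈ 1400 W

Using the resistance-network approach (series):
R_gypsum plaster = L/(kA) = 0.05/(0.21×33.5) = 0.007107 K/W
R_cellular glass = L/(kA) = 0.026/(0.0388×33.5) = 0.02 K/W
R_total = 0.02711 K/W
Q = ΔT / R_total = 38 / 0.02711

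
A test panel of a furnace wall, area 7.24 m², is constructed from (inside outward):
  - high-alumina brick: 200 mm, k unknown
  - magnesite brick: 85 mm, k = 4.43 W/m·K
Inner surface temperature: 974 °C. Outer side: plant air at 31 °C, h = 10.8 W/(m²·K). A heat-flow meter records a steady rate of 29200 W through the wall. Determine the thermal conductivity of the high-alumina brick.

k ≈ 1.64 W/(m·K)

Treating each layer as a thermal resistance in series:
R_magnesite brick = L/(kA) = 0.085/(4.43×7.24) = 0.00265 K/W
R_outer film = 1/(h_o·A) = 1/(10.8×7.24) = 0.01279 K/W
Sum of known resistances R_other = 0.01544 K/W
Total R = ΔT/Q = 943/29200 = 0.03229 K/W
R_high-alumina brick = R_total − R_other = 0.01686 K/W
k = L/(R·A) = 0.2/(0.01686×7.24)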